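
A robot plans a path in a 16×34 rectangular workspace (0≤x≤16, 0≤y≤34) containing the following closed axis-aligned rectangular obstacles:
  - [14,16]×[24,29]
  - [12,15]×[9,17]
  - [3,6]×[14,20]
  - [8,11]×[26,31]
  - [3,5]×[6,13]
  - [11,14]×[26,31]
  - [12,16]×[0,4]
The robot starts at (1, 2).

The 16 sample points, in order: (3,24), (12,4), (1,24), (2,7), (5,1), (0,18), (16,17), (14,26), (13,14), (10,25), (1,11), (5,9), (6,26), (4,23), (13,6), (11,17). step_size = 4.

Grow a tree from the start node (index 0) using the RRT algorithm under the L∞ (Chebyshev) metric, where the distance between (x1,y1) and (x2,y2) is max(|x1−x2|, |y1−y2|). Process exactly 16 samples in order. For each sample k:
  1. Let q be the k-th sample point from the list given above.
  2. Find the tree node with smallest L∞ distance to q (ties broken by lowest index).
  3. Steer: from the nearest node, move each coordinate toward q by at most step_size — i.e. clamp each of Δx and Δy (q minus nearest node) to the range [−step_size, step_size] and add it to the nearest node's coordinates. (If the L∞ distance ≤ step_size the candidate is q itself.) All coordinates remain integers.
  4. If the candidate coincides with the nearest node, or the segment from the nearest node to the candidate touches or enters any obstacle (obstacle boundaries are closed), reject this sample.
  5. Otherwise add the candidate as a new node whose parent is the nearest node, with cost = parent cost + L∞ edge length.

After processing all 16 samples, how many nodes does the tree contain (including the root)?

Node count: 7

1. q=(3,24) nearest=0 d=22 new=(3,6) → blocked by [3,5]×[6,13], reject
2. q=(12,4) nearest=0 d=11 new=(5,4) → add node 1 parent=0 cost=4
3. q=(1,24) nearest=1 d=20 new=(1,8) → blocked by [3,5]×[6,13], reject
4. q=(2,7) nearest=1 d=3 new=(2,7) → blocked by [3,5]×[6,13], reject
5. q=(5,1) nearest=1 d=3 new=(5,1) → add node 2 parent=1 cost=7
6. q=(0,18) nearest=1 d=14 new=(1,8) → blocked by [3,5]×[6,13], reject
7. q=(16,17) nearest=1 d=13 new=(9,8) → add node 3 parent=1 cost=8
8. q=(14,26) nearest=3 d=18 new=(13,12) → blocked by [12,15]×[9,17], reject
9. q=(13,14) nearest=3 d=6 new=(13,12) → blocked by [12,15]×[9,17], reject
10. q=(10,25) nearest=3 d=17 new=(10,12) → add node 4 parent=3 cost=12
11. q=(1,11) nearest=1 d=7 new=(1,8) → blocked by [3,5]×[6,13], reject
12. q=(5,9) nearest=3 d=4 new=(5,9) → blocked by [3,5]×[6,13], reject
13. q=(6,26) nearest=4 d=14 new=(6,16) → blocked by [3,6]×[14,20], reject
14. q=(4,23) nearest=4 d=11 new=(6,16) → blocked by [3,6]×[14,20], reject
15. q=(13,6) nearest=3 d=4 new=(13,6) → add node 5 parent=3 cost=12
16. q=(11,17) nearest=4 d=5 new=(11,16) → add node 6 parent=4 cost=16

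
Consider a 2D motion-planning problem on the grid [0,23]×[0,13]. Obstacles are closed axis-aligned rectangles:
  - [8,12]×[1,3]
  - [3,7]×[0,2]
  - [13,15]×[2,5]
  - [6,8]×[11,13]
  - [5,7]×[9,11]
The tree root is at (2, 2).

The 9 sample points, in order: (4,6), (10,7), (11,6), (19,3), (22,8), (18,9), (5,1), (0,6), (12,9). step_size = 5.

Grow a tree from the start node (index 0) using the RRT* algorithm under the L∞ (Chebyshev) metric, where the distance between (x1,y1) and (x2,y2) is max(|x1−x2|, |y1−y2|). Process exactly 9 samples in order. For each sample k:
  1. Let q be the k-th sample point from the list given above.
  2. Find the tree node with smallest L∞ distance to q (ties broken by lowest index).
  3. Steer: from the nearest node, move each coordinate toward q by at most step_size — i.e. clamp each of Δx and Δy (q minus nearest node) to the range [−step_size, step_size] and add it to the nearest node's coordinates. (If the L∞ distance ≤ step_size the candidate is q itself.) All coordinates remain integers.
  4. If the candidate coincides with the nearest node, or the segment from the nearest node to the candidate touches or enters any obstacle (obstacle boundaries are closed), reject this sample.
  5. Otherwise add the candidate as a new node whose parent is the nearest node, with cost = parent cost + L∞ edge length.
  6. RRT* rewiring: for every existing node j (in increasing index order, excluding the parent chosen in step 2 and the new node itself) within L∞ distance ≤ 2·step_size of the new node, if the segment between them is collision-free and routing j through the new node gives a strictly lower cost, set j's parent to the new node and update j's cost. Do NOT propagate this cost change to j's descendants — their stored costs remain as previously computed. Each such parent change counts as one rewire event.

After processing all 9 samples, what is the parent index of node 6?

1. q=(4,6) nearest=0 d=4 new=(4,6) → add node 1 parent=0 cost=4
2. q=(10,7) nearest=1 d=6 new=(9,7) → add node 2 parent=1 cost=9
3. q=(11,6) nearest=2 d=2 new=(11,6) → add node 3 parent=2 cost=11
4. q=(19,3) nearest=3 d=8 new=(16,3) → blocked by [13,15]×[2,5], reject
5. q=(22,8) nearest=3 d=11 new=(16,8) → add node 4 parent=3 cost=16
6. q=(18,9) nearest=4 d=2 new=(18,9) → add node 5 parent=4 cost=18
7. q=(5,1) nearest=0 d=3 new=(5,1) → blocked by [3,7]×[0,2], reject
8. q=(0,6) nearest=0 d=4 new=(0,6) → add node 6 parent=0 cost=4
9. q=(12,9) nearest=2 d=3 new=(12,9) → add node 7 parent=2 cost=12

Parent of node 6: 0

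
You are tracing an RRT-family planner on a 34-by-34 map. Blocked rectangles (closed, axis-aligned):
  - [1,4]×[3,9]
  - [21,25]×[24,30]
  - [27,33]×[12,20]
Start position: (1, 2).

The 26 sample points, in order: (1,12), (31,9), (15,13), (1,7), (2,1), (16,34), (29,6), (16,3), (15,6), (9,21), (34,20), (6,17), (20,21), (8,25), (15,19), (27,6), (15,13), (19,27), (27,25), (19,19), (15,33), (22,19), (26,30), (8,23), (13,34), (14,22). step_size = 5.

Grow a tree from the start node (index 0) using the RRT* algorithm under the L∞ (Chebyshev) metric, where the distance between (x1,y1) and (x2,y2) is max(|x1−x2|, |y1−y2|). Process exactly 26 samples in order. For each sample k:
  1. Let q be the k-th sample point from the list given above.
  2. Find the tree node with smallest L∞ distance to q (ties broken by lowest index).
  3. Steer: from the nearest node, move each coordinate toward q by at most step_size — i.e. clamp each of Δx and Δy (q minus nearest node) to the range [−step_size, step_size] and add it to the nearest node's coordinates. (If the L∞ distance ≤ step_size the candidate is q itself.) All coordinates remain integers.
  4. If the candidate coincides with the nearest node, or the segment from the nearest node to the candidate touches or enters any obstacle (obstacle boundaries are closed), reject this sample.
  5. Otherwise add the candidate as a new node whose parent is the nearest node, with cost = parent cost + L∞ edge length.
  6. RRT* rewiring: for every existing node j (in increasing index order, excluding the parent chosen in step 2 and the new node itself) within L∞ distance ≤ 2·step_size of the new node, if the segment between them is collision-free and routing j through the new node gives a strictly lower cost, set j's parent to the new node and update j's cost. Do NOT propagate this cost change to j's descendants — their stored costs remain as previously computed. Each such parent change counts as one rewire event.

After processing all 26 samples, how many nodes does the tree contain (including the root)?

Node count: 19

1. q=(1,12) nearest=0 d=10 new=(1,7) → blocked by [1,4]×[3,9], reject
2. q=(31,9) nearest=0 d=30 new=(6,7) → blocked by [1,4]×[3,9], reject
3. q=(15,13) nearest=0 d=14 new=(6,7) → blocked by [1,4]×[3,9], reject
4. q=(1,7) nearest=0 d=5 new=(1,7) → blocked by [1,4]×[3,9], reject
5. q=(2,1) nearest=0 d=1 new=(2,1) → add node 1 parent=0 cost=1
6. q=(16,34) nearest=0 d=32 new=(6,7) → blocked by [1,4]×[3,9], reject
7. q=(29,6) nearest=1 d=27 new=(7,6) → blocked by [1,4]×[3,9], reject
8. q=(16,3) nearest=1 d=14 new=(7,3) → add node 2 parent=1 cost=6
9. q=(15,6) nearest=2 d=8 new=(12,6) → add node 3 parent=2 cost=11
10. q=(9,21) nearest=3 d=15 new=(9,11) → add node 4 parent=3 cost=16
11. q=(34,20) nearest=3 d=22 new=(17,11) → add node 5 parent=3 cost=16
12. q=(6,17) nearest=4 d=6 new=(6,16) → add node 6 parent=4 cost=21
13. q=(20,21) nearest=5 d=10 new=(20,16) → add node 7 parent=5 cost=21
14. q=(8,25) nearest=6 d=9 new=(8,21) → add node 8 parent=6 cost=26
15. q=(15,19) nearest=7 d=5 new=(15,19) → add node 9 parent=7 cost=26
16. q=(27,6) nearest=5 d=10 new=(22,6) → add node 10 parent=5 cost=21
17. q=(15,13) nearest=5 d=2 new=(15,13) → add node 11 parent=5 cost=18; rewire 9→11 (24<26)
18. q=(19,27) nearest=9 d=8 new=(19,24) → add node 12 parent=9 cost=29
19. q=(27,25) nearest=12 d=8 new=(24,25) → blocked by [21,25]×[24,30], reject
20. q=(19,19) nearest=7 d=3 new=(19,19) → add node 13 parent=7 cost=24
21. q=(15,33) nearest=12 d=9 new=(15,29) → add node 14 parent=12 cost=34
22. q=(22,19) nearest=7 d=3 new=(22,19) → add node 15 parent=7 cost=24
23. q=(26,30) nearest=12 d=7 new=(24,29) → blocked by [21,25]×[24,30], reject
24. q=(8,23) nearest=8 d=2 new=(8,23) → add node 16 parent=8 cost=28
25. q=(13,34) nearest=14 d=5 new=(13,34) → add node 17 parent=14 cost=39
26. q=(14,22) nearest=9 d=3 new=(14,22) → add node 18 parent=9 cost=27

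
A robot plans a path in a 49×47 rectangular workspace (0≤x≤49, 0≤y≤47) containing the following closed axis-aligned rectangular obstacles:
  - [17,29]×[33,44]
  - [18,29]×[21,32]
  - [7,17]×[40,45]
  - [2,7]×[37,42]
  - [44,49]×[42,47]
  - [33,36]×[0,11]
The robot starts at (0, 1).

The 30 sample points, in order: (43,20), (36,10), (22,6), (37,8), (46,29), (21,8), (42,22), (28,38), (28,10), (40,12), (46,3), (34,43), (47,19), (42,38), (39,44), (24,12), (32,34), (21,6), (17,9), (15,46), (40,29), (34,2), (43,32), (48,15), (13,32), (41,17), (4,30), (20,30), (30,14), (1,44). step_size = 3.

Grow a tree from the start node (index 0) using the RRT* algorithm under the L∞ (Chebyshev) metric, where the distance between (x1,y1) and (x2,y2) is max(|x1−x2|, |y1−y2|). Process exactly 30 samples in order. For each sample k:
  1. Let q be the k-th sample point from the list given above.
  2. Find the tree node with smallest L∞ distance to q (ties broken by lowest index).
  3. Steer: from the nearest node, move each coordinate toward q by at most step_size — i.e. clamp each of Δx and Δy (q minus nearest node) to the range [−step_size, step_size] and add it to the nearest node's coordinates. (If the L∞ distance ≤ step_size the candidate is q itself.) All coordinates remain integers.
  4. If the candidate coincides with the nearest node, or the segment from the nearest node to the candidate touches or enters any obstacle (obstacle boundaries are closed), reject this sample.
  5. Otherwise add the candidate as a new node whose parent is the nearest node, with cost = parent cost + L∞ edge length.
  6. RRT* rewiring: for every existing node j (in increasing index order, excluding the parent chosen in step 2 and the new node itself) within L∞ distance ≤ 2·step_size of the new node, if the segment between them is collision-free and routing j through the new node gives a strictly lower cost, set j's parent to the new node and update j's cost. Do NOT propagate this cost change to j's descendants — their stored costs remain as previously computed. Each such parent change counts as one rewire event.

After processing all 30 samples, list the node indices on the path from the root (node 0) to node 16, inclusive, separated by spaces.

1. q=(43,20) nearest=0 d=43 new=(3,4) → add node 1 parent=0 cost=3
2. q=(36,10) nearest=1 d=33 new=(6,7) → add node 2 parent=1 cost=6
3. q=(22,6) nearest=2 d=16 new=(9,6) → add node 3 parent=2 cost=9
4. q=(37,8) nearest=3 d=28 new=(12,8) → add node 4 parent=3 cost=12
5. q=(46,29) nearest=4 d=34 new=(15,11) → add node 5 parent=4 cost=15
6. q=(21,8) nearest=5 d=6 new=(18,8) → add node 6 parent=5 cost=18
7. q=(42,22) nearest=6 d=24 new=(21,11) → add node 7 parent=6 cost=21
8. q=(28,38) nearest=5 d=27 new=(18,14) → add node 8 parent=5 cost=18
9. q=(28,10) nearest=7 d=7 new=(24,10) → add node 9 parent=7 cost=24
10. q=(40,12) nearest=9 d=16 new=(27,12) → add node 10 parent=9 cost=27
11. q=(46,3) nearest=10 d=19 new=(30,9) → add node 11 parent=10 cost=30
12. q=(34,43) nearest=8 d=29 new=(21,17) → add node 12 parent=8 cost=21
13. q=(47,19) nearest=11 d=17 new=(33,12) → add node 13 parent=11 cost=33
14. q=(42,38) nearest=12 d=21 new=(24,20) → add node 14 parent=12 cost=24
15. q=(39,44) nearest=14 d=24 new=(27,23) → blocked by [18,29]×[21,32], reject
16. q=(24,12) nearest=9 d=2 new=(24,12) → add node 15 parent=9 cost=26
17. q=(32,34) nearest=14 d=14 new=(27,23) → blocked by [18,29]×[21,32], reject
18. q=(21,6) nearest=6 d=3 new=(21,6) → add node 16 parent=6 cost=21
19. q=(17,9) nearest=6 d=1 new=(17,9) → add node 17 parent=6 cost=19
20. q=(15,46) nearest=14 d=26 new=(21,23) → blocked by [18,29]×[21,32], reject
21. q=(40,29) nearest=14 d=16 new=(27,23) → blocked by [18,29]×[21,32], reject
22. q=(34,2) nearest=11 d=7 new=(33,6) → blocked by [33,36]×[0,11], reject
23. q=(43,32) nearest=14 d=19 new=(27,23) → blocked by [18,29]×[21,32], reject
24. q=(48,15) nearest=13 d=15 new=(36,15) → add node 18 parent=13 cost=36
25. q=(13,32) nearest=14 d=12 new=(21,23) → blocked by [18,29]×[21,32], reject
26. q=(41,17) nearest=18 d=5 new=(39,17) → add node 19 parent=18 cost=39
27. q=(4,30) nearest=8 d=16 new=(15,17) → add node 20 parent=8 cost=21
28. q=(20,30) nearest=14 d=10 new=(21,23) → blocked by [18,29]×[21,32], reject
29. q=(30,14) nearest=10 d=3 new=(30,14) → add node 21 parent=10 cost=30
30. q=(1,44) nearest=14 d=24 new=(21,23) → blocked by [18,29]×[21,32], reject

Path: 0 1 2 3 4 5 6 16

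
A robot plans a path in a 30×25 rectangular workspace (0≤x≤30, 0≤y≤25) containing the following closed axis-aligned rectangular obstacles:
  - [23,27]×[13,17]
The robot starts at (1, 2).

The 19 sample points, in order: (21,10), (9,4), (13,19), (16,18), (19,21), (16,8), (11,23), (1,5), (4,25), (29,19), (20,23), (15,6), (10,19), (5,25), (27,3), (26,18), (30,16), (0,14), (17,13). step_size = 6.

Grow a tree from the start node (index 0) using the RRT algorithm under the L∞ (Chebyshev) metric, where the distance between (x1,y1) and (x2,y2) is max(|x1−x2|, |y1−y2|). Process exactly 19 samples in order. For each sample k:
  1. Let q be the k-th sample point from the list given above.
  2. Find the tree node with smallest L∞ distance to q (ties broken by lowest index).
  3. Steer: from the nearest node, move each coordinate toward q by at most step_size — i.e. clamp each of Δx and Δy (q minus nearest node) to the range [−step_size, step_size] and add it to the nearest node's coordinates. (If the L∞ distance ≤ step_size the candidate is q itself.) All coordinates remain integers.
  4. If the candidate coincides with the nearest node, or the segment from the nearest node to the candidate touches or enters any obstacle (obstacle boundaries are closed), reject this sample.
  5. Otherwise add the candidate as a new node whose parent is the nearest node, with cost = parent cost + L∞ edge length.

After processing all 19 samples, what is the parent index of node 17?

Parent of node 17: 1

1. q=(21,10) nearest=0 d=20 new=(7,8) → add node 1 parent=0 cost=6
2. q=(9,4) nearest=1 d=4 new=(9,4) → add node 2 parent=1 cost=10
3. q=(13,19) nearest=1 d=11 new=(13,14) → add node 3 parent=1 cost=12
4. q=(16,18) nearest=3 d=4 new=(16,18) → add node 4 parent=3 cost=16
5. q=(19,21) nearest=4 d=3 new=(19,21) → add node 5 parent=4 cost=19
6. q=(16,8) nearest=3 d=6 new=(16,8) → add node 6 parent=3 cost=18
7. q=(11,23) nearest=4 d=5 new=(11,23) → add node 7 parent=4 cost=21
8. q=(1,5) nearest=0 d=3 new=(1,5) → add node 8 parent=0 cost=3
9. q=(4,25) nearest=7 d=7 new=(5,25) → add node 9 parent=7 cost=27
10. q=(29,19) nearest=5 d=10 new=(25,19) → add node 10 parent=5 cost=25
11. q=(20,23) nearest=5 d=2 new=(20,23) → add node 11 parent=5 cost=21
12. q=(15,6) nearest=6 d=2 new=(15,6) → add node 12 parent=6 cost=20
13. q=(10,19) nearest=7 d=4 new=(10,19) → add node 13 parent=7 cost=25
14. q=(5,25) nearest=9 d=0 → coincident, reject
15. q=(27,3) nearest=6 d=11 new=(22,3) → add node 14 parent=6 cost=24
16. q=(26,18) nearest=10 d=1 new=(26,18) → add node 15 parent=10 cost=26
17. q=(30,16) nearest=15 d=4 new=(30,16) → add node 16 parent=15 cost=30
18. q=(0,14) nearest=1 d=7 new=(1,14) → add node 17 parent=1 cost=12
19. q=(17,13) nearest=3 d=4 new=(17,13) → add node 18 parent=3 cost=16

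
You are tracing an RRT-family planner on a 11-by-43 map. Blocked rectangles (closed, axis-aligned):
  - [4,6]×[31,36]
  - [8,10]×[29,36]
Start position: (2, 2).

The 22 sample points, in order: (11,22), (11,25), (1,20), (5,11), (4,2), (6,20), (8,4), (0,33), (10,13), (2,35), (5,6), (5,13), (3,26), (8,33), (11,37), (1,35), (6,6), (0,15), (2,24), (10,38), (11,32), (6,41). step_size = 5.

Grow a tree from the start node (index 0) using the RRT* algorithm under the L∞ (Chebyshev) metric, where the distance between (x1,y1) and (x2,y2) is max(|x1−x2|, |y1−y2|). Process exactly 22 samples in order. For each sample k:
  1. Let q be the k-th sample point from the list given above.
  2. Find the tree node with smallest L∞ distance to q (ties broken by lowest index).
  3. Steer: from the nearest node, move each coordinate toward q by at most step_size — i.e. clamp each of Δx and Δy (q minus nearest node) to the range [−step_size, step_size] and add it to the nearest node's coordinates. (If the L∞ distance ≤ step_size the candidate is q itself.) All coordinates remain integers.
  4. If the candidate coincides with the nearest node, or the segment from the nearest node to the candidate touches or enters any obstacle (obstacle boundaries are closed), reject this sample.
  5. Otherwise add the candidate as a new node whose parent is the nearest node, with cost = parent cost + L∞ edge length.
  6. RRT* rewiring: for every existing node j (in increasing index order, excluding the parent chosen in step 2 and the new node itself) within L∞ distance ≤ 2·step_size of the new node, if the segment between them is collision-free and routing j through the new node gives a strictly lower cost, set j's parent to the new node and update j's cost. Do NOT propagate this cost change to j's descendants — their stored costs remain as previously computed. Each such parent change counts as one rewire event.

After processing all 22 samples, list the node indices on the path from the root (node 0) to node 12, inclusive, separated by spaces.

1. q=(11,22) nearest=0 d=20 new=(7,7) → add node 1 parent=0 cost=5
2. q=(11,25) nearest=1 d=18 new=(11,12) → add node 2 parent=1 cost=10
3. q=(1,20) nearest=2 d=10 new=(6,17) → add node 3 parent=2 cost=15
4. q=(5,11) nearest=1 d=4 new=(5,11) → add node 4 parent=1 cost=9
5. q=(4,2) nearest=0 d=2 new=(4,2) → add node 5 parent=0 cost=2
6. q=(6,20) nearest=3 d=3 new=(6,20) → add node 6 parent=3 cost=18
7. q=(8,4) nearest=1 d=3 new=(8,4) → add node 7 parent=1 cost=8
8. q=(0,33) nearest=6 d=13 new=(1,25) → add node 8 parent=6 cost=23
9. q=(10,13) nearest=2 d=1 new=(10,13) → add node 9 parent=2 cost=11
10. q=(2,35) nearest=8 d=10 new=(2,30) → add node 10 parent=8 cost=28
11. q=(5,6) nearest=1 d=2 new=(5,6) → add node 11 parent=1 cost=7
12. q=(5,13) nearest=4 d=2 new=(5,13) → add node 12 parent=4 cost=11
13. q=(3,26) nearest=8 d=2 new=(3,26) → add node 13 parent=8 cost=25
14. q=(8,33) nearest=10 d=6 new=(7,33) → blocked by [4,6]×[31,36], reject
15. q=(11,37) nearest=10 d=9 new=(7,35) → blocked by [4,6]×[31,36], reject
16. q=(1,35) nearest=10 d=5 new=(1,35) → add node 14 parent=10 cost=33
17. q=(6,6) nearest=1 d=1 new=(6,6) → add node 15 parent=1 cost=6
18. q=(0,15) nearest=4 d=5 new=(0,15) → add node 16 parent=4 cost=14
19. q=(2,24) nearest=8 d=1 new=(2,24) → add node 17 parent=8 cost=24
20. q=(10,38) nearest=10 d=8 new=(7,35) → blocked by [4,6]×[31,36], reject
21. q=(11,32) nearest=13 d=8 new=(8,31) → blocked by [8,10]×[29,36], reject
22. q=(6,41) nearest=14 d=6 new=(6,40) → add node 18 parent=14 cost=38

Path: 0 1 4 12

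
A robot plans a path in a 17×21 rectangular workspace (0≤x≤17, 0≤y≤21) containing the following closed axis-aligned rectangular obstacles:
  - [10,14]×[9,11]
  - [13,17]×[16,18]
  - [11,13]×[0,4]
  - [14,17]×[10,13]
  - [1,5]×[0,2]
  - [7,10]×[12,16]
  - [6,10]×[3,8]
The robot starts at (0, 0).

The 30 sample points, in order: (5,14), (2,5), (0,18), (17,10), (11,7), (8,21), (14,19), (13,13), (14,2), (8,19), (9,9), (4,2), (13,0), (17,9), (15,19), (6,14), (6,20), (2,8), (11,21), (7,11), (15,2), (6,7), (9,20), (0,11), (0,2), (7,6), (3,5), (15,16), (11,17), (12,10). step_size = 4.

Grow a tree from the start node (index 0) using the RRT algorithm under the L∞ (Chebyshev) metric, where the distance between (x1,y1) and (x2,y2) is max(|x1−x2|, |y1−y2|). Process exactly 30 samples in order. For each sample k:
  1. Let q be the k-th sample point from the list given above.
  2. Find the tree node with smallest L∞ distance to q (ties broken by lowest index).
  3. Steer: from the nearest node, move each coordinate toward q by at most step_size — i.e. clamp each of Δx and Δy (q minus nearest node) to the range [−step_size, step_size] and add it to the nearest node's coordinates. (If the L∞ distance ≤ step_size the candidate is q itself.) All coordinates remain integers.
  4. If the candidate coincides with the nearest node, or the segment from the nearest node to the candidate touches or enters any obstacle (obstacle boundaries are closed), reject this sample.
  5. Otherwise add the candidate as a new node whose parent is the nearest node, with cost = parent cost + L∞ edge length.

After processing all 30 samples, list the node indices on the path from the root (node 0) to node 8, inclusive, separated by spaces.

Path: 0 1 2 3 8

1. q=(5,14) nearest=0 d=14 new=(4,4) → blocked by [1,5]×[0,2], reject
2. q=(2,5) nearest=0 d=5 new=(2,4) → blocked by [1,5]×[0,2], reject
3. q=(0,18) nearest=0 d=18 new=(0,4) → add node 1 parent=0 cost=4
4. q=(17,10) nearest=0 d=17 new=(4,4) → blocked by [1,5]×[0,2], reject
5. q=(11,7) nearest=0 d=11 new=(4,4) → blocked by [1,5]×[0,2], reject
6. q=(8,21) nearest=1 d=17 new=(4,8) → add node 2 parent=1 cost=8
7. q=(14,19) nearest=2 d=11 new=(8,12) → blocked by [7,10]×[12,16], reject
8. q=(13,13) nearest=2 d=9 new=(8,12) → blocked by [7,10]×[12,16], reject
9. q=(14,2) nearest=2 d=10 new=(8,4) → blocked by [6,10]×[3,8], reject
10. q=(8,19) nearest=2 d=11 new=(8,12) → blocked by [7,10]×[12,16], reject
11. q=(9,9) nearest=2 d=5 new=(8,9) → add node 3 parent=2 cost=12
12. q=(4,2) nearest=0 d=4 new=(4,2) → blocked by [1,5]×[0,2], reject
13. q=(13,0) nearest=2 d=9 new=(8,4) → blocked by [6,10]×[3,8], reject
14. q=(17,9) nearest=3 d=9 new=(12,9) → blocked by [10,14]×[9,11], reject
15. q=(15,19) nearest=3 d=10 new=(12,13) → blocked by [10,14]×[9,11], reject
16. q=(6,14) nearest=3 d=5 new=(6,13) → add node 4 parent=3 cost=16
17. q=(6,20) nearest=4 d=7 new=(6,17) → add node 5 parent=4 cost=20
18. q=(2,8) nearest=2 d=2 new=(2,8) → add node 6 parent=2 cost=10
19. q=(11,21) nearest=5 d=5 new=(10,21) → add node 7 parent=5 cost=24
20. q=(7,11) nearest=3 d=2 new=(7,11) → add node 8 parent=3 cost=14
21. q=(15,2) nearest=3 d=7 new=(12,5) → blocked by [6,10]×[3,8], reject
22. q=(6,7) nearest=2 d=2 new=(6,7) → blocked by [6,10]×[3,8], reject
23. q=(9,20) nearest=7 d=1 new=(9,20) → add node 9 parent=7 cost=25
24. q=(0,11) nearest=6 d=3 new=(0,11) → add node 10 parent=6 cost=13
25. q=(0,2) nearest=0 d=2 new=(0,2) → add node 11 parent=0 cost=2
26. q=(7,6) nearest=2 d=3 new=(7,6) → blocked by [6,10]×[3,8], reject
27. q=(3,5) nearest=1 d=3 new=(3,5) → add node 12 parent=1 cost=7
28. q=(15,16) nearest=7 d=5 new=(14,17) → blocked by [13,17]×[16,18], reject
29. q=(11,17) nearest=9 d=3 new=(11,17) → add node 13 parent=9 cost=28
30. q=(12,10) nearest=3 d=4 new=(12,10) → blocked by [10,14]×[9,11], reject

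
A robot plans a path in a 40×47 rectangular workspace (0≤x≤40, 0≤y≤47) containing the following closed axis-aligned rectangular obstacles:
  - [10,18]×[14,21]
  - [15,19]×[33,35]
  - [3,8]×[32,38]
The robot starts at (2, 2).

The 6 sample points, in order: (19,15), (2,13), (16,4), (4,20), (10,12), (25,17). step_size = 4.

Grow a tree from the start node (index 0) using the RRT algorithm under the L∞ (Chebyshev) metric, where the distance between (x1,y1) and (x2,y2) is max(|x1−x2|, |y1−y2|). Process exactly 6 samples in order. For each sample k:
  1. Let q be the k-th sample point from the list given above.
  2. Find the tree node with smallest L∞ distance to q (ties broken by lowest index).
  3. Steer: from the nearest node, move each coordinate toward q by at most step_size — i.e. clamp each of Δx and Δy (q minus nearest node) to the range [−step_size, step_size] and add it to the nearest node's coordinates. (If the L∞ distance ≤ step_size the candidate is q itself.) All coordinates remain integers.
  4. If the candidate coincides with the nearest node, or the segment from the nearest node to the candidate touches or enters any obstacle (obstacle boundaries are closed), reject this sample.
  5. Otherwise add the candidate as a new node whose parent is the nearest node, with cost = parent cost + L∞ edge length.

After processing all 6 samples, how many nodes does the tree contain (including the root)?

Node count: 7

1. q=(19,15) nearest=0 d=17 new=(6,6) → add node 1 parent=0 cost=4
2. q=(2,13) nearest=1 d=7 new=(2,10) → add node 2 parent=1 cost=8
3. q=(16,4) nearest=1 d=10 new=(10,4) → add node 3 parent=1 cost=8
4. q=(4,20) nearest=2 d=10 new=(4,14) → add node 4 parent=2 cost=12
5. q=(10,12) nearest=1 d=6 new=(10,10) → add node 5 parent=1 cost=8
6. q=(25,17) nearest=3 d=15 new=(14,8) → add node 6 parent=3 cost=12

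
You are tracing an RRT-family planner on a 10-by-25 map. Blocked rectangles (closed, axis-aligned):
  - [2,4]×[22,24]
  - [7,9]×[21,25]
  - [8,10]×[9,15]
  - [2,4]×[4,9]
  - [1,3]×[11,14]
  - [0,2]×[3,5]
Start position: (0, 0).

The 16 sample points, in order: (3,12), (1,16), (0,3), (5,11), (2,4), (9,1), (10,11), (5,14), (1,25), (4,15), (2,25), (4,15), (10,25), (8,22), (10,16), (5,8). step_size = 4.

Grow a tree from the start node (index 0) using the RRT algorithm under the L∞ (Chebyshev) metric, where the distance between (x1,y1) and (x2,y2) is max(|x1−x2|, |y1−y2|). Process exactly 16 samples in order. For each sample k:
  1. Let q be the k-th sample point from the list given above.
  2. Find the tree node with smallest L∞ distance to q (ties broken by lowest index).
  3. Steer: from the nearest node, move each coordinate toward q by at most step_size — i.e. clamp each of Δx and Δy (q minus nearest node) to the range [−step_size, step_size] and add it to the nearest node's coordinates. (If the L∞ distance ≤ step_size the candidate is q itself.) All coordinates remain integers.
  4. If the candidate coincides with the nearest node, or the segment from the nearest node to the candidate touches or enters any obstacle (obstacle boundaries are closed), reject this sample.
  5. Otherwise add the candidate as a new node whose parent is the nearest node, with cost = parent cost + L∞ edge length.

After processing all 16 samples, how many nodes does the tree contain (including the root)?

1. q=(3,12) nearest=0 d=12 new=(3,4) → blocked by [2,4]×[4,9], reject
2. q=(1,16) nearest=0 d=16 new=(1,4) → blocked by [0,2]×[3,5], reject
3. q=(0,3) nearest=0 d=3 new=(0,3) → blocked by [0,2]×[3,5], reject
4. q=(5,11) nearest=0 d=11 new=(4,4) → blocked by [2,4]×[4,9], reject
5. q=(2,4) nearest=0 d=4 new=(2,4) → blocked by [2,4]×[4,9], reject
6. q=(9,1) nearest=0 d=9 new=(4,1) → add node 1 parent=0 cost=4
7. q=(10,11) nearest=1 d=10 new=(8,5) → add node 2 parent=1 cost=8
8. q=(5,14) nearest=2 d=9 new=(5,9) → add node 3 parent=2 cost=12
9. q=(1,25) nearest=3 d=16 new=(1,13) → blocked by [1,3]×[11,14], reject
10. q=(4,15) nearest=3 d=6 new=(4,13) → add node 4 parent=3 cost=16
11. q=(2,25) nearest=4 d=12 new=(2,17) → add node 5 parent=4 cost=20
12. q=(4,15) nearest=4 d=2 new=(4,15) → add node 6 parent=4 cost=18
13. q=(10,25) nearest=5 d=8 new=(6,21) → add node 7 parent=5 cost=24
14. q=(8,22) nearest=7 d=2 new=(8,22) → blocked by [7,9]×[21,25], reject
15. q=(10,16) nearest=7 d=5 new=(10,17) → add node 8 parent=7 cost=28
16. q=(5,8) nearest=3 d=1 new=(5,8) → add node 9 parent=3 cost=13

Node count: 10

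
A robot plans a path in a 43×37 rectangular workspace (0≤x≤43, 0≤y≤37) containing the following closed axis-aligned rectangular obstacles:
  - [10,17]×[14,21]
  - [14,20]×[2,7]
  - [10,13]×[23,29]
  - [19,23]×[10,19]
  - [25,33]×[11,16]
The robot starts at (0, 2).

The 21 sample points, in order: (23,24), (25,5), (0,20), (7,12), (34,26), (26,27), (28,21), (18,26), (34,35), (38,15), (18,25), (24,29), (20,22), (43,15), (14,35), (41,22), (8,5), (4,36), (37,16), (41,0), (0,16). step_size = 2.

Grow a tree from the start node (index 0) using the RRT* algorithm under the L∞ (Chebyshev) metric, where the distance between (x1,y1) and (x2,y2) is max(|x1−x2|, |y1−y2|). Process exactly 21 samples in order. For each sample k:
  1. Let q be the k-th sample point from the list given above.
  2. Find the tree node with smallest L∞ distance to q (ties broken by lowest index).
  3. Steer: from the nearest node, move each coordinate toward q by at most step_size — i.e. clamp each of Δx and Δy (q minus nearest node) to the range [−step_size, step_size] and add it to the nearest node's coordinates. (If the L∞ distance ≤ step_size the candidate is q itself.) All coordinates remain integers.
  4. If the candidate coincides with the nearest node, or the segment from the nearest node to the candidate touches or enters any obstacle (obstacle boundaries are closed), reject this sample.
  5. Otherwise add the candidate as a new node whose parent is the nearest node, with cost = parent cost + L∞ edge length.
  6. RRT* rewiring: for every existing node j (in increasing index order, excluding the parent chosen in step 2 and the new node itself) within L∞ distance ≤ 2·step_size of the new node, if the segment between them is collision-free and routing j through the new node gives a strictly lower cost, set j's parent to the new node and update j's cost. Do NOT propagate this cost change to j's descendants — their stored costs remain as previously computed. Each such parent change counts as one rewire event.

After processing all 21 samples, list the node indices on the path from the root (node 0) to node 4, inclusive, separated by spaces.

1. q=(23,24) nearest=0 d=23 new=(2,4) → add node 1 parent=0 cost=2
2. q=(25,5) nearest=1 d=23 new=(4,5) → add node 2 parent=1 cost=4
3. q=(0,20) nearest=2 d=15 new=(2,7) → add node 3 parent=2 cost=6
4. q=(7,12) nearest=3 d=5 new=(4,9) → add node 4 parent=3 cost=8
5. q=(34,26) nearest=2 d=30 new=(6,7) → add node 5 parent=2 cost=6
6. q=(26,27) nearest=5 d=20 new=(8,9) → add node 6 parent=5 cost=8
7. q=(28,21) nearest=6 d=20 new=(10,11) → add node 7 parent=6 cost=10
8. q=(18,26) nearest=7 d=15 new=(12,13) → add node 8 parent=7 cost=12
9. q=(34,35) nearest=8 d=22 new=(14,15) → blocked by [10,17]×[14,21], reject
10. q=(38,15) nearest=8 d=26 new=(14,15) → blocked by [10,17]×[14,21], reject
11. q=(18,25) nearest=8 d=12 new=(14,15) → blocked by [10,17]×[14,21], reject
12. q=(24,29) nearest=8 d=16 new=(14,15) → blocked by [10,17]×[14,21], reject
13. q=(20,22) nearest=8 d=9 new=(14,15) → blocked by [10,17]×[14,21], reject
14. q=(43,15) nearest=8 d=31 new=(14,15) → blocked by [10,17]×[14,21], reject
15. q=(14,35) nearest=8 d=22 new=(14,15) → blocked by [10,17]×[14,21], reject
16. q=(41,22) nearest=8 d=29 new=(14,15) → blocked by [10,17]×[14,21], reject
17. q=(8,5) nearest=5 d=2 new=(8,5) → add node 9 parent=5 cost=8
18. q=(4,36) nearest=8 d=23 new=(10,15) → blocked by [10,17]×[14,21], reject
19. q=(37,16) nearest=8 d=25 new=(14,15) → blocked by [10,17]×[14,21], reject
20. q=(41,0) nearest=8 d=29 new=(14,11) → add node 10 parent=8 cost=14
21. q=(0,16) nearest=4 d=7 new=(2,11) → add node 11 parent=4 cost=10

Path: 0 1 2 3 4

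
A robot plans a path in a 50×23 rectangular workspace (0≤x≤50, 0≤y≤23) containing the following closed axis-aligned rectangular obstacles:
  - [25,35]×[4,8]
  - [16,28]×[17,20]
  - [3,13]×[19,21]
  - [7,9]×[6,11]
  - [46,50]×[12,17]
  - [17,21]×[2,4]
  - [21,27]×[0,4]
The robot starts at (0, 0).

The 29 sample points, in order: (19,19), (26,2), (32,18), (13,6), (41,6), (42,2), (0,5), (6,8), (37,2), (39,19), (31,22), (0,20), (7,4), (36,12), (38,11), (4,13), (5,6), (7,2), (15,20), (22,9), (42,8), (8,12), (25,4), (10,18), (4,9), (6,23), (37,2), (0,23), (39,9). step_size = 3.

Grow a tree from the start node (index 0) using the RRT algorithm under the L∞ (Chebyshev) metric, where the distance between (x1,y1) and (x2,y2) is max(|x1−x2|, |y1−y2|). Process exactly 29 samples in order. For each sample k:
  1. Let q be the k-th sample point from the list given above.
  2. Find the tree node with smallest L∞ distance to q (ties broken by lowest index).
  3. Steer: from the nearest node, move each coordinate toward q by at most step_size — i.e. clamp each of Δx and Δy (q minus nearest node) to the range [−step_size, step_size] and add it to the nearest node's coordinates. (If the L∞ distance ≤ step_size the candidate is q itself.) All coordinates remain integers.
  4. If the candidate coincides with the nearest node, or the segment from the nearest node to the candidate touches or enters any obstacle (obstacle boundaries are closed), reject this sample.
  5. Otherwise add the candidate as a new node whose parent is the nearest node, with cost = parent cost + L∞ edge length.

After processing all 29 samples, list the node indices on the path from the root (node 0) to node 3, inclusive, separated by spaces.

Path: 0 1 2 3

1. q=(19,19) nearest=0 d=19 new=(3,3) → add node 1 parent=0 cost=3
2. q=(26,2) nearest=1 d=23 new=(6,2) → add node 2 parent=1 cost=6
3. q=(32,18) nearest=2 d=26 new=(9,5) → add node 3 parent=2 cost=9
4. q=(13,6) nearest=3 d=4 new=(12,6) → add node 4 parent=3 cost=12
5. q=(41,6) nearest=4 d=29 new=(15,6) → add node 5 parent=4 cost=15
6. q=(42,2) nearest=5 d=27 new=(18,3) → blocked by [17,21]×[2,4], reject
7. q=(0,5) nearest=1 d=3 new=(0,5) → add node 6 parent=1 cost=6
8. q=(6,8) nearest=3 d=3 new=(6,8) → blocked by [7,9]×[6,11], reject
9. q=(37,2) nearest=5 d=22 new=(18,3) → blocked by [17,21]×[2,4], reject
10. q=(39,19) nearest=5 d=24 new=(18,9) → add node 7 parent=5 cost=18
11. q=(31,22) nearest=7 d=13 new=(21,12) → add node 8 parent=7 cost=21
12. q=(0,20) nearest=4 d=14 new=(9,9) → blocked by [7,9]×[6,11], reject
13. q=(7,4) nearest=2 d=2 new=(7,4) → add node 9 parent=2 cost=8
14. q=(36,12) nearest=8 d=15 new=(24,12) → add node 10 parent=8 cost=24
15. q=(38,11) nearest=10 d=14 new=(27,11) → add node 11 parent=10 cost=27
16. q=(4,13) nearest=3 d=8 new=(6,8) → blocked by [7,9]×[6,11], reject
17. q=(5,6) nearest=9 d=2 new=(5,6) → add node 12 parent=9 cost=10
18. q=(7,2) nearest=2 d=1 new=(7,2) → add node 13 parent=2 cost=7
19. q=(15,20) nearest=8 d=8 new=(18,15) → add node 14 parent=8 cost=24
20. q=(22,9) nearest=8 d=3 new=(22,9) → add node 15 parent=8 cost=24
21. q=(42,8) nearest=11 d=15 new=(30,8) → blocked by [25,35]×[4,8], reject
22. q=(8,12) nearest=4 d=6 new=(9,9) → blocked by [7,9]×[6,11], reject
23. q=(25,4) nearest=15 d=5 new=(25,6) → blocked by [25,35]×[4,8], reject
24. q=(10,18) nearest=14 d=8 new=(15,18) → blocked by [16,28]×[17,20], reject
25. q=(4,9) nearest=12 d=3 new=(4,9) → add node 16 parent=12 cost=13
26. q=(6,23) nearest=14 d=12 new=(15,18) → blocked by [16,28]×[17,20], reject
27. q=(37,2) nearest=11 d=10 new=(30,8) → blocked by [25,35]×[4,8], reject
28. q=(0,23) nearest=16 d=14 new=(1,12) → add node 17 parent=16 cost=16
29. q=(39,9) nearest=11 d=12 new=(30,9) → add node 18 parent=11 cost=30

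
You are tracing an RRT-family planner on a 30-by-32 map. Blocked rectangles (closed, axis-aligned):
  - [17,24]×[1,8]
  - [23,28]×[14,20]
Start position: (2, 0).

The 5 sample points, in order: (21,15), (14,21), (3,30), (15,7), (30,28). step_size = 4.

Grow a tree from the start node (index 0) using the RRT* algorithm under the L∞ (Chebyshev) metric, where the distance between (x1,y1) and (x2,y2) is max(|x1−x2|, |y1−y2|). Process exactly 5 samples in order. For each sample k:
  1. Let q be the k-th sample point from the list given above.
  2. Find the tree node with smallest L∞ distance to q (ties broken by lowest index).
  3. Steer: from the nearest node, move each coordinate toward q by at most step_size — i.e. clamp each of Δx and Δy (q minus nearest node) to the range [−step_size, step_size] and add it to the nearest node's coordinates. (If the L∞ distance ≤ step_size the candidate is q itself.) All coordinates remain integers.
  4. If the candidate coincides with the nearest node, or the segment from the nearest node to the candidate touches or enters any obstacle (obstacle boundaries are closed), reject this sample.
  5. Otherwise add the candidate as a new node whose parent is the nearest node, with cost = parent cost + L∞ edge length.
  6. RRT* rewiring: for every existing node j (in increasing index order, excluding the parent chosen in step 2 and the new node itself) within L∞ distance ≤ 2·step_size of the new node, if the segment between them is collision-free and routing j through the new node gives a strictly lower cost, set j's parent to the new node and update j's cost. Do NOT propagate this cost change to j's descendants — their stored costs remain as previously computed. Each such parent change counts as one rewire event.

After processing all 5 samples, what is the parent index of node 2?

Parent of node 2: 1

1. q=(21,15) nearest=0 d=19 new=(6,4) → add node 1 parent=0 cost=4
2. q=(14,21) nearest=1 d=17 new=(10,8) → add node 2 parent=1 cost=8
3. q=(3,30) nearest=2 d=22 new=(6,12) → add node 3 parent=2 cost=12
4. q=(15,7) nearest=2 d=5 new=(14,7) → add node 4 parent=2 cost=12
5. q=(30,28) nearest=2 d=20 new=(14,12) → add node 5 parent=2 cost=12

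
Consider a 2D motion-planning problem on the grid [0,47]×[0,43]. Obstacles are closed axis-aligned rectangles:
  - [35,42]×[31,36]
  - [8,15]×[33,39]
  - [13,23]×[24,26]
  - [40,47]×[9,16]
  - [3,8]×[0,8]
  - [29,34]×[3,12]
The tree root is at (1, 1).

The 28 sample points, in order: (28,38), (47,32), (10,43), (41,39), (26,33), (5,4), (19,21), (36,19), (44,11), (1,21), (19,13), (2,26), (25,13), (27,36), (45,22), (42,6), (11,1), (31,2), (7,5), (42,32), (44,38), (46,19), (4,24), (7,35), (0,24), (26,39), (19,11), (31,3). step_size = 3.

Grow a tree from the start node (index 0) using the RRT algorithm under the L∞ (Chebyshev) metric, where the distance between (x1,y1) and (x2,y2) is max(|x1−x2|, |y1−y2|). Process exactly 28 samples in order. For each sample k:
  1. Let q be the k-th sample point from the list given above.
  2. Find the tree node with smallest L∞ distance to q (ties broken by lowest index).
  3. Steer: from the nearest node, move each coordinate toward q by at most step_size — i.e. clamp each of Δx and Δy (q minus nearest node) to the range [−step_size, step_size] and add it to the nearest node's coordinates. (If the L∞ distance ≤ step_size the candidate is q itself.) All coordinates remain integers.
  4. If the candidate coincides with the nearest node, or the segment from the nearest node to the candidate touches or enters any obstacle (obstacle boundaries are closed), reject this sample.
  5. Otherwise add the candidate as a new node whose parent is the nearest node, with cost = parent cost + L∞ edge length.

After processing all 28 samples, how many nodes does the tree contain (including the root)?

1. q=(28,38) nearest=0 d=37 new=(4,4) → blocked by [3,8]×[0,8], reject
2. q=(47,32) nearest=0 d=46 new=(4,4) → blocked by [3,8]×[0,8], reject
3. q=(10,43) nearest=0 d=42 new=(4,4) → blocked by [3,8]×[0,8], reject
4. q=(41,39) nearest=0 d=40 new=(4,4) → blocked by [3,8]×[0,8], reject
5. q=(26,33) nearest=0 d=32 new=(4,4) → blocked by [3,8]×[0,8], reject
6. q=(5,4) nearest=0 d=4 new=(4,4) → blocked by [3,8]×[0,8], reject
7. q=(19,21) nearest=0 d=20 new=(4,4) → blocked by [3,8]×[0,8], reject
8. q=(36,19) nearest=0 d=35 new=(4,4) → blocked by [3,8]×[0,8], reject
9. q=(44,11) nearest=0 d=43 new=(4,4) → blocked by [3,8]×[0,8], reject
10. q=(1,21) nearest=0 d=20 new=(1,4) → add node 1 parent=0 cost=3
11. q=(19,13) nearest=0 d=18 new=(4,4) → blocked by [3,8]×[0,8], reject
12. q=(2,26) nearest=1 d=22 new=(2,7) → add node 2 parent=1 cost=6
13. q=(25,13) nearest=2 d=23 new=(5,10) → blocked by [3,8]×[0,8], reject
14. q=(27,36) nearest=2 d=29 new=(5,10) → blocked by [3,8]×[0,8], reject
15. q=(45,22) nearest=2 d=43 new=(5,10) → blocked by [3,8]×[0,8], reject
16. q=(42,6) nearest=2 d=40 new=(5,6) → blocked by [3,8]×[0,8], reject
17. q=(11,1) nearest=2 d=9 new=(5,4) → blocked by [3,8]×[0,8], reject
18. q=(31,2) nearest=2 d=29 new=(5,4) → blocked by [3,8]×[0,8], reject
19. q=(7,5) nearest=2 d=5 new=(5,5) → blocked by [3,8]×[0,8], reject
20. q=(42,32) nearest=2 d=40 new=(5,10) → blocked by [3,8]×[0,8], reject
21. q=(44,38) nearest=2 d=42 new=(5,10) → blocked by [3,8]×[0,8], reject
22. q=(46,19) nearest=2 d=44 new=(5,10) → blocked by [3,8]×[0,8], reject
23. q=(4,24) nearest=2 d=17 new=(4,10) → add node 3 parent=2 cost=9
24. q=(7,35) nearest=3 d=25 new=(7,13) → add node 4 parent=3 cost=12
25. q=(0,24) nearest=4 d=11 new=(4,16) → add node 5 parent=4 cost=15
26. q=(26,39) nearest=5 d=23 new=(7,19) → add node 6 parent=5 cost=18
27. q=(19,11) nearest=4 d=12 new=(10,11) → add node 7 parent=4 cost=15
28. q=(31,3) nearest=7 d=21 new=(13,8) → add node 8 parent=7 cost=18

Node count: 9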